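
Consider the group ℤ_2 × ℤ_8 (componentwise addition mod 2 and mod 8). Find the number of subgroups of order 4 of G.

|G| = 16 and 4 | 16, so subgroups of order 4 are possible by Lagrange.
The subgroups of order 4 are: {(0,0), (0,2), (0,4), (0,6)}; {(0,0), (0,4), (1,0), (1,4)}; {(0,0), (0,4), (1,2), (1,6)}.
So G has 3 subgroups of order 4.

3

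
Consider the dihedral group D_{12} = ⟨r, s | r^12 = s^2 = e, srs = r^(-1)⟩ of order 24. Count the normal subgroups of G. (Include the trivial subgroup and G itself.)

G has 34 subgroups. Checking conjugation-invariance by order — order 1: 1/1 normal; order 2: 1/13 normal; order 3: 1/1 normal; order 4: 1/7 normal; order 6: 1/5 normal; order 8: 0/3 normal; order 12: 3/3 normal; order 24: 1/1 normal.
Total normal subgroups: 9.

9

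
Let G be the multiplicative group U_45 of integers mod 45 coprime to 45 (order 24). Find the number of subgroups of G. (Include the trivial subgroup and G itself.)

16

|G| = 24, so by Lagrange every subgroup order divides 24. Divisors: 1, 2, 3, 4, 6, 8, 12, 24.
Subgroups by order — order 1: 1; order 2: 3; order 3: 1; order 4: 3; order 6: 3; order 8: 1; order 12: 3; order 24: 1.
Total: 1 + 3 + 1 + 3 + 3 + 1 + 3 + 1 = 16.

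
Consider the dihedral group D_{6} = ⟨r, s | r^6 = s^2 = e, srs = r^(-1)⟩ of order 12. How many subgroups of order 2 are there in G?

|G| = 12 and 2 | 12, so subgroups of order 2 are possible by Lagrange.
The subgroups of order 2 are: {e, r^2s}; {e, r^3}; {e, r^3s}; {e, r^4s}; … (7 in all).
So G has 7 subgroups of order 2.

7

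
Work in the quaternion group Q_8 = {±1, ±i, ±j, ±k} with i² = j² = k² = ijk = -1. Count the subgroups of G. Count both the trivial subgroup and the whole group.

6

|G| = 8, so by Lagrange every subgroup order divides 8. Divisors: 1, 2, 4, 8.
Subgroups by order — order 1: 1; order 2: 1; order 4: 3; order 8: 1.
Total: 1 + 1 + 3 + 1 = 6.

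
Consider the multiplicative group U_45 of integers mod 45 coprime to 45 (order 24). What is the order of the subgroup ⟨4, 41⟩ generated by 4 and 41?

|⟨4⟩| = 6 and |⟨41⟩| = 6, so |H| is a multiple of lcm(6, 6) = 6 and divides |G| = 24.
Closing under the operation: H = {1, 4, 11, 14, 16, 19, 26, 29, 31, 34, 41, 44}, so |H| = 12.

12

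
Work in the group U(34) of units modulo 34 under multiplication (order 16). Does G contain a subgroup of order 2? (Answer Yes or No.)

2 | 16. A subgroup of order 2 is {1, 33}.

Yes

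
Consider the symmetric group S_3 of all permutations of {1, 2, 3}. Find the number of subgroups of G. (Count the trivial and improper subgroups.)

6

|G| = 6, so by Lagrange every subgroup order divides 6. Divisors: 1, 2, 3, 6.
Subgroups by order — order 1: 1; order 2: 3; order 3: 1; order 6: 1.
Total: 1 + 3 + 1 + 1 = 6.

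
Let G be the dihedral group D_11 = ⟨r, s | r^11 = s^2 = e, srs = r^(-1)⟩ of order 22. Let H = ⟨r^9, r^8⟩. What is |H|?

11

|⟨r^9⟩| = 11 and |⟨r^8⟩| = 11, so |H| is a multiple of lcm(11, 11) = 11 and divides |G| = 22.
Closing under the operation: H = {e, r, r^2, r^3, r^4, r^5, r^6, r^7, r^8, r^9, r^10}, so |H| = 11.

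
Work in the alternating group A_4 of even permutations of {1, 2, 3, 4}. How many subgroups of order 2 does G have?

|G| = 12 and 2 | 12, so subgroups of order 2 are possible by Lagrange.
The subgroups of order 2 are: {e, (1 2)(3 4)}; {e, (1 3)(2 4)}; {e, (1 4)(2 3)}.
So G has 3 subgroups of order 2.

3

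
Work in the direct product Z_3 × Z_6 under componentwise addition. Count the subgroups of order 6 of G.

|G| = 18 and 6 | 18, so subgroups of order 6 are possible by Lagrange.
The subgroups of order 6 are: {(0,0), (0,1), (0,2), (0,3), (0,4), (0,5)}; {(0,0), (0,3), (1,0), (1,3), (2,0), (2,3)}; {(0,0), (0,3), (1,1), (1,4), (2,2), (2,5)}; {(0,0), (0,3), (1,2), (1,5), (2,1), (2,4)}.
So G has 4 subgroups of order 6.

4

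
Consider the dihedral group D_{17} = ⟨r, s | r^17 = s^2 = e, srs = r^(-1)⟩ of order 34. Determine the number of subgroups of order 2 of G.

|G| = 34 and 2 | 34, so subgroups of order 2 are possible by Lagrange.
The subgroups of order 2 are: {e, r^10s}; {e, r^11s}; {e, r^12s}; {e, r^13s}; … (17 in all).
So G has 17 subgroups of order 2.

17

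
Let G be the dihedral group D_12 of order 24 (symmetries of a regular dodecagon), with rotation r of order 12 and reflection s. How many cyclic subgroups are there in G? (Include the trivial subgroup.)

A cyclic subgroup of order d is generated by each of its φ(d) elements of order d, so the cyclic subgroups of order d number (#elements of order d)/φ(d).
Cyclic subgroups by order — order 1: 1; order 2: 13; order 3: 1; order 4: 1; order 6: 1; order 12: 1.
Total: 18.

18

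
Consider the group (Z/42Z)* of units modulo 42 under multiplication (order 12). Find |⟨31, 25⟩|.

|⟨31⟩| = 6 and |⟨25⟩| = 3, so |H| is a multiple of lcm(6, 3) = 6 and divides |G| = 12.
Closing under the operation: H = {1, 13, 19, 25, 31, 37}, so |H| = 6.

6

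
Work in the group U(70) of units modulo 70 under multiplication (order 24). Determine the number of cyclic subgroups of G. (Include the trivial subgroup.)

A cyclic subgroup of order d is generated by each of its φ(d) elements of order d, so the cyclic subgroups of order d number (#elements of order d)/φ(d).
Cyclic subgroups by order — order 1: 1; order 2: 3; order 3: 1; order 4: 2; order 6: 3; order 12: 2.
Total: 12.

12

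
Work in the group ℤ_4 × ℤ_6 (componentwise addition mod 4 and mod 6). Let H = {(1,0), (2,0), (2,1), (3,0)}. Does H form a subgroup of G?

No

The identity (0,0) ∉ H, so H is not a subgroup.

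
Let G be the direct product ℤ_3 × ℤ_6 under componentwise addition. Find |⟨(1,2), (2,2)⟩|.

|⟨(1,2)⟩| = 3 and |⟨(2,2)⟩| = 3, so |H| is a multiple of lcm(3, 3) = 3 and divides |G| = 18.
Closing under the operation: H = {(0,0), (0,2), (0,4), (1,0), (1,2), (1,4), (2,0), (2,2), (2,4)}, so |H| = 9.

9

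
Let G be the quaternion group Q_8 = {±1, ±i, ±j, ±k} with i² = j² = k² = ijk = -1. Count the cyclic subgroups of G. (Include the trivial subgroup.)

5

Group the elements of G by the cyclic subgroup they generate; each cyclic subgroup of order d accounts for φ(d) elements.
Cyclic subgroups by order — order 1: 1; order 2: 1; order 4: 3.
Total: 5.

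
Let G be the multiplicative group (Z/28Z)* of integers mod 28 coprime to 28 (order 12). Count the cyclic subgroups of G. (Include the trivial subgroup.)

8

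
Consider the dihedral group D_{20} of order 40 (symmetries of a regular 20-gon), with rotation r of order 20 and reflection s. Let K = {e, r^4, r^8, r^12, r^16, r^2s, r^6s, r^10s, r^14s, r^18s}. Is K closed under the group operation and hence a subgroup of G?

Yes

|K| = 10 divides |G| = 40, consistent with Lagrange.
K contains the identity, every element's inverse is in K, and K is closed under ·: it is a subgroup.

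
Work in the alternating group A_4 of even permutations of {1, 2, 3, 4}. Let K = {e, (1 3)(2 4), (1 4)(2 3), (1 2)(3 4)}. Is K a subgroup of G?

Yes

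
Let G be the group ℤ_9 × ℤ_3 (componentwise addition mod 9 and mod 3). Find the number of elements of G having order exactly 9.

An element (a,b) has order lcm(ord(a), ord(b)); count pairs with lcm equal to 9.
Enumerating gives 18 such elements.

18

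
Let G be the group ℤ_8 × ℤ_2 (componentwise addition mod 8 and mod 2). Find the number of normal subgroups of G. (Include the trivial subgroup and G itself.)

11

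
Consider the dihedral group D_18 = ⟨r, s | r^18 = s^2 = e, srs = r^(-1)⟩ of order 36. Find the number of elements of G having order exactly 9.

6

The elements of order 9 are: r^2, r^4, r^8, r^10, r^14, r^16.
That's 6.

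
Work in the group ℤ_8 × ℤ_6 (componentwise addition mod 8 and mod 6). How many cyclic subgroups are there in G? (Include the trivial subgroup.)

A cyclic subgroup of order d is generated by each of its φ(d) elements of order d, so the cyclic subgroups of order d number (#elements of order d)/φ(d).
Cyclic subgroups by order — order 1: 1; order 2: 3; order 3: 1; order 4: 2; order 6: 3; order 8: 2; order 12: 2; order 24: 2.
Total: 16.

16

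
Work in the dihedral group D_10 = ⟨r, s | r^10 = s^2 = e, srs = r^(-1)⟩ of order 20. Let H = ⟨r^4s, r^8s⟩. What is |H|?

|⟨r^4s⟩| = 2 and |⟨r^8s⟩| = 2, so |H| is a multiple of lcm(2, 2) = 2 and divides |G| = 20.
Closing under the operation: H = {e, r^2, r^4, r^6, r^8, s, r^2s, r^4s, r^6s, r^8s}, so |H| = 10.

10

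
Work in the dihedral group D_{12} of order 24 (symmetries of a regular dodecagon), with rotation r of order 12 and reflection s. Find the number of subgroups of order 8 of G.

3

|G| = 24 and 8 | 24, so subgroups of order 8 are possible by Lagrange.
The subgroups of order 8 are: {e, r^3, r^6, r^9, rs, r^4s, r^7s, r^10s}; {e, r^3, r^6, r^9, r^2s, r^5s, r^8s, r^11s}; {e, r^3, r^6, r^9, s, r^3s, r^6s, r^9s}.
So G has 3 subgroups of order 8.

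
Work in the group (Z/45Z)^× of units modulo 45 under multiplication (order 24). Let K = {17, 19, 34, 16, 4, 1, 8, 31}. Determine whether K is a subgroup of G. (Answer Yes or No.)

Closure fails: 34 · 8 = 2 ∉ K. So K is not a subgroup.

No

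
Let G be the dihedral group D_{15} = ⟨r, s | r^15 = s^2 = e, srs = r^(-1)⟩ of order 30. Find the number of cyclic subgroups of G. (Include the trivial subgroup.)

A cyclic subgroup of order d is generated by each of its φ(d) elements of order d, so the cyclic subgroups of order d number (#elements of order d)/φ(d).
Cyclic subgroups by order — order 1: 1; order 2: 15; order 3: 1; order 5: 1; order 15: 1.
Total: 19.

19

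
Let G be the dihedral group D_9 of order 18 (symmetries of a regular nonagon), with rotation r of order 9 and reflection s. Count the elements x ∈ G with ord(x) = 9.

6

The elements of order 9 are: r, r^2, r^4, r^5, r^7, r^8.
That's 6.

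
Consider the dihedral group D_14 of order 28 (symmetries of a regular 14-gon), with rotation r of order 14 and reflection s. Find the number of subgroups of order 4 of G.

7

|G| = 28 and 4 | 28, so subgroups of order 4 are possible by Lagrange.
The subgroups of order 4 are: {e, r^7, r^3s, r^10s}; {e, r^7, r^4s, r^11s}; {e, r^7, r^5s, r^12s}; {e, r^7, r^6s, r^13s}; … (7 in all).
So G has 7 subgroups of order 4.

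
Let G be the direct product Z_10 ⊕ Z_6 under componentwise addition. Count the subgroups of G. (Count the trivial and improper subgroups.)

20

|G| = 60, so by Lagrange every subgroup order divides 60. Divisors: 1, 2, 3, 4, 5, 6, 10, 12, 15, 20, 30, 60.
Subgroups by order — order 1: 1; order 2: 3; order 3: 1; order 4: 1; order 5: 1; order 6: 3; order 10: 3; order 12: 1; order 15: 1; order 20: 1; order 30: 3; order 60: 1.
Total: 1 + 3 + 1 + 1 + 1 + 3 + 3 + 1 + 1 + 1 + 3 + 1 = 20.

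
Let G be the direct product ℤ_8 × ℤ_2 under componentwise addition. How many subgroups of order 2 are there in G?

|G| = 16 and 2 | 16, so subgroups of order 2 are possible by Lagrange.
The subgroups of order 2 are: {(0,0), (0,1)}; {(0,0), (4,0)}; {(0,0), (4,1)}.
So G has 3 subgroups of order 2.

3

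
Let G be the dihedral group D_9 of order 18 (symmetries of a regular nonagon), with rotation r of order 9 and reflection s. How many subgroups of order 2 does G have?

|G| = 18 and 2 | 18, so subgroups of order 2 are possible by Lagrange.
The subgroups of order 2 are: {e, r^2s}; {e, r^3s}; {e, r^4s}; {e, r^5s}; … (9 in all).
So G has 9 subgroups of order 2.

9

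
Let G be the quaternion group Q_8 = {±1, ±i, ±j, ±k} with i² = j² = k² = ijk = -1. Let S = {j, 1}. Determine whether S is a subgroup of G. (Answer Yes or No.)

No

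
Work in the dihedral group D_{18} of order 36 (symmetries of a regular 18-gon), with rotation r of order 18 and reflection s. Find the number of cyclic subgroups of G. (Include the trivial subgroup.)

Each element a generates a cyclic subgroup ⟨a⟩; distinct elements may generate the same one (a cyclic group of order d has φ(d) generators).
Cyclic subgroups by order — order 1: 1; order 2: 19; order 3: 1; order 6: 1; order 9: 1; order 18: 1.
Total: 24.

24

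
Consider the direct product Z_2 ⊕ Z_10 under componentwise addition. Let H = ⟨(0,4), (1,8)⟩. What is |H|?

10

|⟨(0,4)⟩| = 5 and |⟨(1,8)⟩| = 10, so |H| is a multiple of lcm(5, 10) = 10 and divides |G| = 20.
Closing under the operation: H = {(0,0), (0,2), (0,4), (0,6), (0,8), (1,0), (1,2), (1,4), (1,6), (1,8)}, so |H| = 10.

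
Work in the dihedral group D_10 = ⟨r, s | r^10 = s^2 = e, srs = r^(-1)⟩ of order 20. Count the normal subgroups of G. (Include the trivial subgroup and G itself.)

7

G has 22 subgroups. Checking conjugation-invariance by order — order 1: 1/1 normal; order 2: 1/11 normal; order 4: 0/5 normal; order 5: 1/1 normal; order 10: 3/3 normal; order 20: 1/1 normal.
Total normal subgroups: 7.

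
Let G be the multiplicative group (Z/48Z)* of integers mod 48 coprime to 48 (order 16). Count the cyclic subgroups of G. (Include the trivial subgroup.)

12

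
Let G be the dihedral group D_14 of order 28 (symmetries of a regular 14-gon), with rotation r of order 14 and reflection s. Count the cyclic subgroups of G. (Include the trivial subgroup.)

18

A cyclic subgroup of order d is generated by each of its φ(d) elements of order d, so the cyclic subgroups of order d number (#elements of order d)/φ(d).
Cyclic subgroups by order — order 1: 1; order 2: 15; order 7: 1; order 14: 1.
Total: 18.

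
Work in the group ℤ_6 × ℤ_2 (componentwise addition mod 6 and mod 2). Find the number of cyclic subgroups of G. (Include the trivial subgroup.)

Each element a generates a cyclic subgroup ⟨a⟩; distinct elements may generate the same one (a cyclic group of order d has φ(d) generators).
Cyclic subgroups by order — order 1: 1; order 2: 3; order 3: 1; order 6: 3.
Total: 8.

8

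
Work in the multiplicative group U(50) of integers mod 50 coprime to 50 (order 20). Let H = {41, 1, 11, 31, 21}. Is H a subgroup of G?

|H| = 5 divides |G| = 20, consistent with Lagrange.
H contains the identity, every element's inverse is in H, and H is closed under ·: it is a subgroup.
In fact H = ⟨21⟩.

Yes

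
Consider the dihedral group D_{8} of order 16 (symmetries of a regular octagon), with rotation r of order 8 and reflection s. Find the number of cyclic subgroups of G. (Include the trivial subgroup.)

A cyclic subgroup of order d is generated by each of its φ(d) elements of order d, so the cyclic subgroups of order d number (#elements of order d)/φ(d).
Cyclic subgroups by order — order 1: 1; order 2: 9; order 4: 1; order 8: 1.
Total: 12.

12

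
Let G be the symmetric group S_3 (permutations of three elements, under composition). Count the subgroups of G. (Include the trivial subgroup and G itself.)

|G| = 6, so by Lagrange every subgroup order divides 6. Divisors: 1, 2, 3, 6.
Subgroups by order — order 1: 1; order 2: 3; order 3: 1; order 6: 1.
Total: 1 + 3 + 1 + 1 = 6.

6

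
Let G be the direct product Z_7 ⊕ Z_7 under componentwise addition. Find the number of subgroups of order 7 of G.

8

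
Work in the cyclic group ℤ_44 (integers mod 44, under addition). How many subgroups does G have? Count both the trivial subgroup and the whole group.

Subgroups of the cyclic group ℤ_44 correspond bijectively to divisors of 44.
Divisors of 44: 1, 2, 4, 11, 22, 44.
So ℤ_44 has 6 subgroups.

6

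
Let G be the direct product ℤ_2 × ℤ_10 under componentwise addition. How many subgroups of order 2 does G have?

3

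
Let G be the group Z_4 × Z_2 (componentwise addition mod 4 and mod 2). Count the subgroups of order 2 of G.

|G| = 8 and 2 | 8, so subgroups of order 2 are possible by Lagrange.
The subgroups of order 2 are: {(0,0), (0,1)}; {(0,0), (2,0)}; {(0,0), (2,1)}.
So G has 3 subgroups of order 2.

3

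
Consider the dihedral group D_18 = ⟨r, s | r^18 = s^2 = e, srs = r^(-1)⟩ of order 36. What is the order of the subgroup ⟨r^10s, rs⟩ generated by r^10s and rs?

|⟨r^10s⟩| = 2 and |⟨rs⟩| = 2, so |H| is a multiple of lcm(2, 2) = 2 and divides |G| = 36.
Closing under the operation: H = {e, r^9, rs, r^10s}, so |H| = 4.

4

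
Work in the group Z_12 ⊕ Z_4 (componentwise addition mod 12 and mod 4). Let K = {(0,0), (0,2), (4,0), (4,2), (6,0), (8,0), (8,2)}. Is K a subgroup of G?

|K| = 7 does not divide |G| = 48, so by Lagrange K is not a subgroup.

No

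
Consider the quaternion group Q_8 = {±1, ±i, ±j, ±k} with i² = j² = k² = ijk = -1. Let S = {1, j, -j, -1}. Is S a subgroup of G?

|S| = 4 divides |G| = 8, consistent with Lagrange.
S contains the identity, every element's inverse is in S, and S is closed under ·: it is a subgroup.
In fact S = ⟨j⟩.

Yes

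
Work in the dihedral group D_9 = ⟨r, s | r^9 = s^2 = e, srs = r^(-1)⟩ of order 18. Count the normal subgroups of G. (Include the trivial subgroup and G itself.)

4

G has 16 subgroups. Checking conjugation-invariance by order — order 1: 1/1 normal; order 2: 0/9 normal; order 3: 1/1 normal; order 6: 0/3 normal; order 9: 1/1 normal; order 18: 1/1 normal.
Total normal subgroups: 4.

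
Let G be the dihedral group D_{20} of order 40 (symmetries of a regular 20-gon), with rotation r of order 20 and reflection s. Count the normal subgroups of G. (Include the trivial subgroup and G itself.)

G has 48 subgroups. Checking conjugation-invariance by order — order 1: 1/1 normal; order 2: 1/21 normal; order 4: 1/11 normal; order 5: 1/1 normal; order 8: 0/5 normal; order 10: 1/5 normal; order 20: 3/3 normal; order 40: 1/1 normal.
Total normal subgroups: 9.

9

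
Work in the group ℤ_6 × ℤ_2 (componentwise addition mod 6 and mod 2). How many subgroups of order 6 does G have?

|G| = 12 and 6 | 12, so subgroups of order 6 are possible by Lagrange.
The subgroups of order 6 are: {(0,0), (0,1), (2,0), (2,1), (4,0), (4,1)}; {(0,0), (1,0), (2,0), (3,0), (4,0), (5,0)}; {(0,0), (1,1), (2,0), (3,1), (4,0), (5,1)}.
So G has 3 subgroups of order 6.

3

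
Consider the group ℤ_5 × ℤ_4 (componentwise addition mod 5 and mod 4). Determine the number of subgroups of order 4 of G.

|G| = 20 and 4 | 20, so subgroups of order 4 are possible by Lagrange.
The subgroups of order 4 are: {(0,0), (0,1), (0,2), (0,3)}.
So G has 1 subgroup of order 4.

1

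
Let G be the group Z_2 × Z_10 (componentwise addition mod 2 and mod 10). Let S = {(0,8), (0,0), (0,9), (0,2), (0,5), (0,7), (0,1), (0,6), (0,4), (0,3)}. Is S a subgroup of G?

Yes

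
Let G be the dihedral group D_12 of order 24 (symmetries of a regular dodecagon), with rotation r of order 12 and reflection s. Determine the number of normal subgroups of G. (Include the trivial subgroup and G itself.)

9

G has 34 subgroups. Checking conjugation-invariance by order — order 1: 1/1 normal; order 2: 1/13 normal; order 3: 1/1 normal; order 4: 1/7 normal; order 6: 1/5 normal; order 8: 0/3 normal; order 12: 3/3 normal; order 24: 1/1 normal.
Total normal subgroups: 9.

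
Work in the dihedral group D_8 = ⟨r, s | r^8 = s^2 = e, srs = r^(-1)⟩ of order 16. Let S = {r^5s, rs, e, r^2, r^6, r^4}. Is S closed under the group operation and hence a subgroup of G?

No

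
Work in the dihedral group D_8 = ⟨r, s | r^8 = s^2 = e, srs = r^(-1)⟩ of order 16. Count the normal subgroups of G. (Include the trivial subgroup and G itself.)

G has 19 subgroups. Checking conjugation-invariance by order — order 1: 1/1 normal; order 2: 1/9 normal; order 4: 1/5 normal; order 8: 3/3 normal; order 16: 1/1 normal.
Total normal subgroups: 7.

7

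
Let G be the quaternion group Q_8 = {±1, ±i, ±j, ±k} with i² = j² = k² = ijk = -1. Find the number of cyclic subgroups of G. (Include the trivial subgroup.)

Each element a generates a cyclic subgroup ⟨a⟩; distinct elements may generate the same one (a cyclic group of order d has φ(d) generators).
Cyclic subgroups by order — order 1: 1; order 2: 1; order 4: 3.
Total: 5.

5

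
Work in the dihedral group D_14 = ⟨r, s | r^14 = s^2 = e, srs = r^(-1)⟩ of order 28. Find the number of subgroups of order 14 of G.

3

|G| = 28 and 14 | 28, so subgroups of order 14 are possible by Lagrange.
The subgroups of order 14 are: {e, r, r^2, r^3, r^4, r^5, r^6, r^7, r^8, r^9, r^10, r^11, r^12, r^13}; {e, r^2, r^4, r^6, r^8, r^10, r^12, s, r^2s, r^4s, r^6s, r^8s, r^10s, r^12s}; {e, r^2, r^4, r^6, r^8, r^10, r^12, rs, r^3s, r^5s, r^7s, r^9s, r^11s, r^13s}.
So G has 3 subgroups of order 14.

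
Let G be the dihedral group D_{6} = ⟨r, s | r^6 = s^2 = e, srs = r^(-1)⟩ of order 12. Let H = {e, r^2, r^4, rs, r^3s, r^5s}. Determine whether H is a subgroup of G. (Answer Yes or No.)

Yes

|H| = 6 divides |G| = 12, consistent with Lagrange.
H contains the identity, every element's inverse is in H, and H is closed under ·: it is a subgroup.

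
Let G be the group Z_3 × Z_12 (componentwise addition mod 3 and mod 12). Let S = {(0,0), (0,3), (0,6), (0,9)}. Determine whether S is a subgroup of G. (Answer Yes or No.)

Yes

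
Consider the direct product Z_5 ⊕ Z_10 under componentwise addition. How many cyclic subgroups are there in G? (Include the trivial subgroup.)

14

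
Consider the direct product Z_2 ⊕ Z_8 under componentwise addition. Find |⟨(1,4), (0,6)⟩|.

8

|⟨(1,4)⟩| = 2 and |⟨(0,6)⟩| = 4, so |H| is a multiple of lcm(2, 4) = 4 and divides |G| = 16.
Closing under the operation: H = {(0,0), (0,2), (0,4), (0,6), (1,0), (1,2), (1,4), (1,6)}, so |H| = 8.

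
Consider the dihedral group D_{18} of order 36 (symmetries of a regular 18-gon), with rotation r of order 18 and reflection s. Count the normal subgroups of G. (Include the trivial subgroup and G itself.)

9

G has 45 subgroups. Checking conjugation-invariance by order — order 1: 1/1 normal; order 2: 1/19 normal; order 3: 1/1 normal; order 4: 0/9 normal; order 6: 1/7 normal; order 9: 1/1 normal; order 12: 0/3 normal; order 18: 3/3 normal; order 36: 1/1 normal.
Total normal subgroups: 9.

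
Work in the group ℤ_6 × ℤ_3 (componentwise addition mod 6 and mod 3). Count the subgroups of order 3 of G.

|G| = 18 and 3 | 18, so subgroups of order 3 are possible by Lagrange.
The subgroups of order 3 are: {(0,0), (0,1), (0,2)}; {(0,0), (2,0), (4,0)}; {(0,0), (2,1), (4,2)}; {(0,0), (2,2), (4,1)}.
So G has 4 subgroups of order 3.

4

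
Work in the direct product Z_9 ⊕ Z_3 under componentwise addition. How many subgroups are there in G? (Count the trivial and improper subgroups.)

10

|G| = 27, so by Lagrange every subgroup order divides 27. Divisors: 1, 3, 9, 27.
Subgroups by order — order 1: 1; order 3: 4; order 9: 4; order 27: 1.
Total: 1 + 4 + 4 + 1 = 10.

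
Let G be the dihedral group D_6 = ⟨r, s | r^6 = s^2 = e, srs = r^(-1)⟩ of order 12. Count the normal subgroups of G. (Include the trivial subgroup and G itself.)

7

G has 16 subgroups. Checking conjugation-invariance by order — order 1: 1/1 normal; order 2: 1/7 normal; order 3: 1/1 normal; order 4: 0/3 normal; order 6: 3/3 normal; order 12: 1/1 normal.
Total normal subgroups: 7.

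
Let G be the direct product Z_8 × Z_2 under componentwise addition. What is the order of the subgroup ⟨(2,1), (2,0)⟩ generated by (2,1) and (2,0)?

|⟨(2,1)⟩| = 4 and |⟨(2,0)⟩| = 4, so |H| is a multiple of lcm(4, 4) = 4 and divides |G| = 16.
Closing under the operation: H = {(0,0), (0,1), (2,0), (2,1), (4,0), (4,1), (6,0), (6,1)}, so |H| = 8.

8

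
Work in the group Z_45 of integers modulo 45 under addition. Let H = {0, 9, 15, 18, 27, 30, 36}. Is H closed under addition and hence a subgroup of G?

No

|H| = 7 does not divide |G| = 45, so by Lagrange H is not a subgroup.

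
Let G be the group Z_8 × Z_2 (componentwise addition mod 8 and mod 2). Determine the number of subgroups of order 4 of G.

3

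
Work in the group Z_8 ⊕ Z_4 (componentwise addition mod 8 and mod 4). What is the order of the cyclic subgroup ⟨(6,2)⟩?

The order of (6,2) in Z_8 × Z_4 is lcm(ord(6) in Z_8, ord(2) in Z_4).
ord(6) = 4 and ord(2) = 2, so |⟨(6,2)⟩| = lcm(4, 2) = 4.

4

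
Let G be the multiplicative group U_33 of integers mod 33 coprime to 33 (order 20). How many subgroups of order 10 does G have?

|G| = 20 and 10 | 20, so subgroups of order 10 are possible by Lagrange.
The subgroups of order 10 are: {1, 4, 7, 10, 13, 16, 19, 25, 28, 31}; {1, 4, 5, 14, 16, 20, 23, 25, 26, 31}; {1, 2, 4, 8, 16, 17, 25, 29, 31, 32}.
So G has 3 subgroups of order 10.

3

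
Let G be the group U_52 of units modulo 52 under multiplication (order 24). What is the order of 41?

12

Compute successive powers of 41 mod 52: 41, 17, 21, 29, 45, 25, 37, 9, …; 41^12 ≡ 1 (mod 52).
So |⟨41⟩| = 12.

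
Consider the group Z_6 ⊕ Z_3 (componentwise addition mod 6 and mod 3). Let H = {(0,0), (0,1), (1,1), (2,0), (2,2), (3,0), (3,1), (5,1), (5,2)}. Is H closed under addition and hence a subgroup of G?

No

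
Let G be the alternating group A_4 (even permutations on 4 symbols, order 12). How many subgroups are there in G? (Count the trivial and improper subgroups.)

|G| = 12, so by Lagrange every subgroup order divides 12. Divisors: 1, 2, 3, 4, 6, 12.
Subgroups by order — order 1: 1; order 2: 3; order 3: 4; order 4: 1; order 6: 0; order 12: 1.
Total: 1 + 3 + 4 + 1 + 0 + 1 = 10.

10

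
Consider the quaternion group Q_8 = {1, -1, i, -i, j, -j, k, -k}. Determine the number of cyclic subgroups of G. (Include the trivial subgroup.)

5

Each element a generates a cyclic subgroup ⟨a⟩; distinct elements may generate the same one (a cyclic group of order d has φ(d) generators).
Cyclic subgroups by order — order 1: 1; order 2: 1; order 4: 3.
Total: 5.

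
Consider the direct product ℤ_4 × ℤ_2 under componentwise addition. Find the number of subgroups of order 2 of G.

|G| = 8 and 2 | 8, so subgroups of order 2 are possible by Lagrange.
The subgroups of order 2 are: {(0,0), (0,1)}; {(0,0), (2,0)}; {(0,0), (2,1)}.
So G has 3 subgroups of order 2.

3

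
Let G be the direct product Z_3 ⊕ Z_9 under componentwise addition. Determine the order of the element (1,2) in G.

9

The order of (1,2) in Z_3 × Z_9 is lcm(ord(1) in Z_3, ord(2) in Z_9).
ord(1) = 3 and ord(2) = 9, so |⟨(1,2)⟩| = lcm(3, 9) = 9.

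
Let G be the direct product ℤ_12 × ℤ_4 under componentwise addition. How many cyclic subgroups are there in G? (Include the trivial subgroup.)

Group the elements of G by the cyclic subgroup they generate; each cyclic subgroup of order d accounts for φ(d) elements.
Cyclic subgroups by order — order 1: 1; order 2: 3; order 3: 1; order 4: 6; order 6: 3; order 12: 6.
Total: 20.

20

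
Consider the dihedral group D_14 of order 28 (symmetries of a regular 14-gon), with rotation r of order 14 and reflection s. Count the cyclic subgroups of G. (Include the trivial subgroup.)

Each element a generates a cyclic subgroup ⟨a⟩; distinct elements may generate the same one (a cyclic group of order d has φ(d) generators).
Cyclic subgroups by order — order 1: 1; order 2: 15; order 7: 1; order 14: 1.
Total: 18.

18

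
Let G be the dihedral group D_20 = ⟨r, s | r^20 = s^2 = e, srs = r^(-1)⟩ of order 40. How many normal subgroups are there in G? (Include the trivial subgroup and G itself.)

9

G has 48 subgroups. Checking conjugation-invariance by order — order 1: 1/1 normal; order 2: 1/21 normal; order 4: 1/11 normal; order 5: 1/1 normal; order 8: 0/5 normal; order 10: 1/5 normal; order 20: 3/3 normal; order 40: 1/1 normal.
Total normal subgroups: 9.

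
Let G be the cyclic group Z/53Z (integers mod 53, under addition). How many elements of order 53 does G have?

In a cyclic group of order 53, the number of elements of order d (for d | 53) is φ(d).
φ(53) = 52.

52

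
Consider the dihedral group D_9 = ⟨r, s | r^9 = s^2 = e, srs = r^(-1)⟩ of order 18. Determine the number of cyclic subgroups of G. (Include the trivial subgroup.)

12

Each element a generates a cyclic subgroup ⟨a⟩; distinct elements may generate the same one (a cyclic group of order d has φ(d) generators).
Cyclic subgroups by order — order 1: 1; order 2: 9; order 3: 1; order 9: 1.
Total: 12.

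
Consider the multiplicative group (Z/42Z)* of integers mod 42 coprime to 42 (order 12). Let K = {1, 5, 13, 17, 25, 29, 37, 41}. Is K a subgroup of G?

No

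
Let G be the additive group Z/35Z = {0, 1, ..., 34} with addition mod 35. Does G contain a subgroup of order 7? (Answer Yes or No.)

Yes

7 | 35. A subgroup of order 7 is {0, 5, 10, 15, 20, 25, 30}.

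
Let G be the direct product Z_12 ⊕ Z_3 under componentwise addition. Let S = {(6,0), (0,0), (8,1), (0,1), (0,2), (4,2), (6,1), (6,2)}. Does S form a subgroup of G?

No

|S| = 8 does not divide |G| = 36, so by Lagrange S is not a subgroup.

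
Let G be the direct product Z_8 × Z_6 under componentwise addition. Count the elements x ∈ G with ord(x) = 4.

An element (a,b) has order lcm(ord(a), ord(b)); count pairs with lcm equal to 4.
Enumerating gives 4 such elements.

4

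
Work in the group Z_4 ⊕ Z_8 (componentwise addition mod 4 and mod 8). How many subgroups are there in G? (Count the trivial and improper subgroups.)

22

|G| = 32, so by Lagrange every subgroup order divides 32. Divisors: 1, 2, 4, 8, 16, 32.
Subgroups by order — order 1: 1; order 2: 3; order 4: 7; order 8: 7; order 16: 3; order 32: 1.
Total: 1 + 3 + 7 + 7 + 3 + 1 = 22.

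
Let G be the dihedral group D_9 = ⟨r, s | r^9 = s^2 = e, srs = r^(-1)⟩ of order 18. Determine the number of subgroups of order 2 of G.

9

|G| = 18 and 2 | 18, so subgroups of order 2 are possible by Lagrange.
The subgroups of order 2 are: {e, r^2s}; {e, r^3s}; {e, r^4s}; {e, r^5s}; … (9 in all).
So G has 9 subgroups of order 2.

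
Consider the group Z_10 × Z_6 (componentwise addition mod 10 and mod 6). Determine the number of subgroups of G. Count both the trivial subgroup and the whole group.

20

|G| = 60, so by Lagrange every subgroup order divides 60. Divisors: 1, 2, 3, 4, 5, 6, 10, 12, 15, 20, 30, 60.
Subgroups by order — order 1: 1; order 2: 3; order 3: 1; order 4: 1; order 5: 1; order 6: 3; order 10: 3; order 12: 1; order 15: 1; order 20: 1; order 30: 3; order 60: 1.
Total: 1 + 3 + 1 + 1 + 1 + 3 + 3 + 1 + 1 + 1 + 3 + 1 = 20.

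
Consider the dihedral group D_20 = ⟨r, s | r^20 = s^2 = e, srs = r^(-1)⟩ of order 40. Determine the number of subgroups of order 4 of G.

11

|G| = 40 and 4 | 40, so subgroups of order 4 are possible by Lagrange.
The subgroups of order 4 are: {e, r^10, s, r^10s}; {e, r^10, rs, r^11s}; {e, r^10, r^2s, r^12s}; {e, r^10, r^3s, r^13s}; … (11 in all).
So G has 11 subgroups of order 4.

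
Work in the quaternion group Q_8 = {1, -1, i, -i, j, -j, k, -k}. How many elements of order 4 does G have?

6

The elements of order 4 are: i, -i, j, -j, k, -k.
That's 6.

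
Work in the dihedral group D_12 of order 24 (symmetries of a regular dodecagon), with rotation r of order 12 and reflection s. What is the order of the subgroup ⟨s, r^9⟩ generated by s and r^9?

8

|⟨s⟩| = 2 and |⟨r^9⟩| = 4, so |H| is a multiple of lcm(2, 4) = 4 and divides |G| = 24.
Closing under the operation: H = {e, r^3, r^6, r^9, s, r^3s, r^6s, r^9s}, so |H| = 8.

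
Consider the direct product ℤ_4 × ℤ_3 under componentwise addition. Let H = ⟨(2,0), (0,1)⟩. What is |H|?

6

|⟨(2,0)⟩| = 2 and |⟨(0,1)⟩| = 3, so |H| is a multiple of lcm(2, 3) = 6 and divides |G| = 12.
Closing under the operation: H = {(0,0), (0,1), (0,2), (2,0), (2,1), (2,2)}, so |H| = 6.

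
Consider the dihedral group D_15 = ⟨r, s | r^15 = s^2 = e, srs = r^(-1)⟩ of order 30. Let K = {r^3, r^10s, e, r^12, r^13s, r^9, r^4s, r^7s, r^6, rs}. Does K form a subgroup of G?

Yes

|K| = 10 divides |G| = 30, consistent with Lagrange.
K contains the identity, every element's inverse is in K, and K is closed under ·: it is a subgroup.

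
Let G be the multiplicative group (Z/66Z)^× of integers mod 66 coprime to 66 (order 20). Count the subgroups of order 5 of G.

|G| = 20 and 5 | 20, so subgroups of order 5 are possible by Lagrange.
The subgroups of order 5 are: {1, 25, 31, 37, 49}.
So G has 1 subgroup of order 5.

1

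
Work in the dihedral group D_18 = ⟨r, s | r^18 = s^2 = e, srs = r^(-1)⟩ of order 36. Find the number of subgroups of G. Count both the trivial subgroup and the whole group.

45

|G| = 36, so by Lagrange every subgroup order divides 36. Divisors: 1, 2, 3, 4, 6, 9, 12, 18, 36.
Subgroups by order — order 1: 1; order 2: 19; order 3: 1; order 4: 9; order 6: 7; order 9: 1; order 12: 3; order 18: 3; order 36: 1.
Total: 1 + 19 + 1 + 9 + 7 + 1 + 3 + 3 + 1 = 45.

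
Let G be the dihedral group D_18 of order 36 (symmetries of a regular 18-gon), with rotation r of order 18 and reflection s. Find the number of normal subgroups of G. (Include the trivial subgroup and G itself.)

9

G has 45 subgroups. Checking conjugation-invariance by order — order 1: 1/1 normal; order 2: 1/19 normal; order 3: 1/1 normal; order 4: 0/9 normal; order 6: 1/7 normal; order 9: 1/1 normal; order 12: 0/3 normal; order 18: 3/3 normal; order 36: 1/1 normal.
Total normal subgroups: 9.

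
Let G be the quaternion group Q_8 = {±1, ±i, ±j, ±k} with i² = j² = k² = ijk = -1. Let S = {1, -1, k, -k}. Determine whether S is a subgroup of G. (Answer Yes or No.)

Yes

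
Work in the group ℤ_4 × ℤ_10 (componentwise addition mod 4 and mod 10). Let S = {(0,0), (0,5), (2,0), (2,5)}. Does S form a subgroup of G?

|S| = 4 divides |G| = 40, consistent with Lagrange.
S contains the identity, every element's inverse is in S, and S is closed under +: it is a subgroup.

Yes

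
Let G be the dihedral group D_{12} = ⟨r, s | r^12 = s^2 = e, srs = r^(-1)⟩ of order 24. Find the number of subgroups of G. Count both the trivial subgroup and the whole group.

|G| = 24, so by Lagrange every subgroup order divides 24. Divisors: 1, 2, 3, 4, 6, 8, 12, 24.
Subgroups by order — order 1: 1; order 2: 13; order 3: 1; order 4: 7; order 6: 5; order 8: 3; order 12: 3; order 24: 1.
Total: 1 + 13 + 1 + 7 + 5 + 3 + 3 + 1 = 34.

34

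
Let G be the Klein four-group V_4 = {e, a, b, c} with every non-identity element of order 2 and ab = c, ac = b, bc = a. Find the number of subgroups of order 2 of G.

3

|G| = 4 and 2 | 4, so subgroups of order 2 are possible by Lagrange.
The subgroups of order 2 are: {e, a}; {e, b}; {e, c}.
So G has 3 subgroups of order 2.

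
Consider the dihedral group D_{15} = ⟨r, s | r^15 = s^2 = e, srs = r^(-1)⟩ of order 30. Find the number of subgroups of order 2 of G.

15

|G| = 30 and 2 | 30, so subgroups of order 2 are possible by Lagrange.
The subgroups of order 2 are: {e, r^10s}; {e, r^11s}; {e, r^12s}; {e, r^13s}; … (15 in all).
So G has 15 subgroups of order 2.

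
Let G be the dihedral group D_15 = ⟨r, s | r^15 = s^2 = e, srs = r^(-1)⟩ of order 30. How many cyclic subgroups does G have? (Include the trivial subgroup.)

19

Group the elements of G by the cyclic subgroup they generate; each cyclic subgroup of order d accounts for φ(d) elements.
Cyclic subgroups by order — order 1: 1; order 2: 15; order 3: 1; order 5: 1; order 15: 1.
Total: 19.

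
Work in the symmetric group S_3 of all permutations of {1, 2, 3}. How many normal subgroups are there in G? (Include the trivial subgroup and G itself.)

3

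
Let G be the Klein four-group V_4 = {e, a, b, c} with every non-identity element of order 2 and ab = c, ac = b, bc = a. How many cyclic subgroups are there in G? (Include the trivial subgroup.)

4

A cyclic subgroup of order d is generated by each of its φ(d) elements of order d, so the cyclic subgroups of order d number (#elements of order d)/φ(d).
Cyclic subgroups by order — order 1: 1; order 2: 3.
Total: 4.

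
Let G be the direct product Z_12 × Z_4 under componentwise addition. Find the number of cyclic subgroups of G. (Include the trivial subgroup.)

A cyclic subgroup of order d is generated by each of its φ(d) elements of order d, so the cyclic subgroups of order d number (#elements of order d)/φ(d).
Cyclic subgroups by order — order 1: 1; order 2: 3; order 3: 1; order 4: 6; order 6: 3; order 12: 6.
Total: 20.

20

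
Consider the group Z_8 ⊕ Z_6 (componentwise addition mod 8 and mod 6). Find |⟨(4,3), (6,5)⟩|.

24

|⟨(4,3)⟩| = 2 and |⟨(6,5)⟩| = 12, so |H| is a multiple of lcm(2, 12) = 12 and divides |G| = 48.
Closing under the operation: H = {(0,0), (0,1), (0,2), (0,3), (0,4), (0,5), (2,0), (2,1), (2,2), (2,3), (2,4), (2,5), (4,0), (4,1), (4,2), (4,3), (4,4), (4,5), (6,0), (6,1), (6,2), (6,3), (6,4), (6,5)}, so |H| = 24.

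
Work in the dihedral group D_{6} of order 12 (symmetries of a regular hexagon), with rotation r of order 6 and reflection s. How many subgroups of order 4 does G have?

|G| = 12 and 4 | 12, so subgroups of order 4 are possible by Lagrange.
The subgroups of order 4 are: {e, r^3, r^2s, r^5s}; {e, r^3, s, r^3s}; {e, r^3, rs, r^4s}.
So G has 3 subgroups of order 4.

3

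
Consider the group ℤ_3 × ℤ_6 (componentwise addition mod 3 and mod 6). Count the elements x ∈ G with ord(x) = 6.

An element (a,b) has order lcm(ord(a), ord(b)); count pairs with lcm equal to 6.
Enumerating gives 8 such elements.

8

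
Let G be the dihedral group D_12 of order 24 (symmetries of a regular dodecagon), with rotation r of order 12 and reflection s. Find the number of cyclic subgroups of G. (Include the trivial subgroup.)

18

Each element a generates a cyclic subgroup ⟨a⟩; distinct elements may generate the same one (a cyclic group of order d has φ(d) generators).
Cyclic subgroups by order — order 1: 1; order 2: 13; order 3: 1; order 4: 1; order 6: 1; order 12: 1.
Total: 18.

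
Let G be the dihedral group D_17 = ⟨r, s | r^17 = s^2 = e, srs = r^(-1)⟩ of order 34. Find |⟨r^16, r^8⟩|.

17

|⟨r^16⟩| = 17 and |⟨r^8⟩| = 17, so |H| is a multiple of lcm(17, 17) = 17 and divides |G| = 34.
Closing under the operation: H = {e, r, r^2, r^3, r^4, r^5, r^6, r^7, r^8, r^9, r^10, r^11, r^12, r^13, r^14, r^15, r^16}, so |H| = 17.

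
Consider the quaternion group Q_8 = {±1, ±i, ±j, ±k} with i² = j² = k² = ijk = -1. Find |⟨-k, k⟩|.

|⟨-k⟩| = 4 and |⟨k⟩| = 4, so |H| is a multiple of lcm(4, 4) = 4 and divides |G| = 8.
Closing under the operation: H = {1, -1, k, -k}, so |H| = 4.

4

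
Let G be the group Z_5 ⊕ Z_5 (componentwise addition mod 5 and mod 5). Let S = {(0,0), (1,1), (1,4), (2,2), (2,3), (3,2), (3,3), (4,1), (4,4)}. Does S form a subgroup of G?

|S| = 9 does not divide |G| = 25, so by Lagrange S is not a subgroup.

No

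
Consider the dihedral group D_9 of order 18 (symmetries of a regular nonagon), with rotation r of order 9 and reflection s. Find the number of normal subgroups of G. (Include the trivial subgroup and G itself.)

4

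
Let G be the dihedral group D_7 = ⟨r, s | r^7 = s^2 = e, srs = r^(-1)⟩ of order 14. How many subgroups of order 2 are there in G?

7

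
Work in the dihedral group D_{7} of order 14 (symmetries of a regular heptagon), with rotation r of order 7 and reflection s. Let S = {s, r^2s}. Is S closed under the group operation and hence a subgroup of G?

No

The identity e ∉ S, so S is not a subgroup.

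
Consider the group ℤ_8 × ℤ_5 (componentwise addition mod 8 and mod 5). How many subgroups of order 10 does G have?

1

|G| = 40 and 10 | 40, so subgroups of order 10 are possible by Lagrange.
The subgroups of order 10 are: {(0,0), (0,1), (0,2), (0,3), (0,4), (4,0), (4,1), (4,2), (4,3), (4,4)}.
So G has 1 subgroup of order 10.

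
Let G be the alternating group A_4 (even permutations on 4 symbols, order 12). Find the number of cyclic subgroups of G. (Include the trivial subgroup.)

8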